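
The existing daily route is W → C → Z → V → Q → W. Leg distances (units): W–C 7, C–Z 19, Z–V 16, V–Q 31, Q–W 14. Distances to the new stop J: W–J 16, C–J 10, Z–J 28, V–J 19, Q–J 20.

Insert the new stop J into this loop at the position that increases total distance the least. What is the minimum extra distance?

Insertion cost between consecutive stops i–j is d(i,J) + d(J,j) − d(i,j):
  between W and C: 16 + 10 − 7 = 19
  between C and Z: 10 + 28 − 19 = 19
  between Z and V: 28 + 19 − 16 = 31
  between V and Q: 19 + 20 − 31 = 8
  between Q and W: 20 + 16 − 14 = 22
Cheapest insertion is between V and Q, adding 8.
New total = 87 + 8 = 95.

Minimum extra distance: 8, inserting J between V and Q.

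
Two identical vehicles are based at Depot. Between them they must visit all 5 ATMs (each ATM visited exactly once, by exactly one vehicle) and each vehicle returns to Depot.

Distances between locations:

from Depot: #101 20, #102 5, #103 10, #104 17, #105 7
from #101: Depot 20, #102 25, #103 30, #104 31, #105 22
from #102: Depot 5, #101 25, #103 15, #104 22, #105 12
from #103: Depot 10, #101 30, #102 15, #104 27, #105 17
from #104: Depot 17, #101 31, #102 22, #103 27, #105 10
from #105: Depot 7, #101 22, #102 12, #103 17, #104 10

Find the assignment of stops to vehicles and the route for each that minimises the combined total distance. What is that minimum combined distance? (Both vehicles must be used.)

98 — the smallest possible combined total.

Check every non-empty split of the stops between the two vehicles; for each half take its own optimal tour:
  {#101} + {#102, #103, #104, #105}: 40 + 64 = 104
  {#102} + {#101, #103, #104, #105}: 10 + 88 = 98
  {#101, #102} + {#103, #104, #105}: 50 + 54 = 104
  {#103} + {#101, #102, #104, #105}: 20 + 78 = 98
  {#101, #103} + {#102, #104, #105}: 60 + 44 = 104
  {#102, #103} + {#101, #104, #105}: 30 + 68 = 98
  … (15 splits in total)
Best: vehicle 1 Depot → #102 → Depot = 10; vehicle 2 Depot → #101 → #104 → #105 → #103 → Depot = 88; combined 98.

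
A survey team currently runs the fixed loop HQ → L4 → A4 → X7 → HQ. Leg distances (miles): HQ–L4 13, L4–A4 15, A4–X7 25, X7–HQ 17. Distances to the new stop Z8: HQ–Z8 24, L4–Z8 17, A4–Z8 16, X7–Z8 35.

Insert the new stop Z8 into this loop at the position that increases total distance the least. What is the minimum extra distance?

Insertion cost between consecutive stops i–j is d(i,Z8) + d(Z8,j) − d(i,j):
  between HQ and L4: 24 + 17 − 13 = 28
  between L4 and A4: 17 + 16 − 15 = 18
  between A4 and X7: 16 + 35 − 25 = 26
  between X7 and HQ: 35 + 24 − 17 = 42
Cheapest insertion is between L4 and A4, adding 18.
New total = 70 + 18 = 88.

Minimum extra distance: 18 miles, inserting Z8 between L4 and A4.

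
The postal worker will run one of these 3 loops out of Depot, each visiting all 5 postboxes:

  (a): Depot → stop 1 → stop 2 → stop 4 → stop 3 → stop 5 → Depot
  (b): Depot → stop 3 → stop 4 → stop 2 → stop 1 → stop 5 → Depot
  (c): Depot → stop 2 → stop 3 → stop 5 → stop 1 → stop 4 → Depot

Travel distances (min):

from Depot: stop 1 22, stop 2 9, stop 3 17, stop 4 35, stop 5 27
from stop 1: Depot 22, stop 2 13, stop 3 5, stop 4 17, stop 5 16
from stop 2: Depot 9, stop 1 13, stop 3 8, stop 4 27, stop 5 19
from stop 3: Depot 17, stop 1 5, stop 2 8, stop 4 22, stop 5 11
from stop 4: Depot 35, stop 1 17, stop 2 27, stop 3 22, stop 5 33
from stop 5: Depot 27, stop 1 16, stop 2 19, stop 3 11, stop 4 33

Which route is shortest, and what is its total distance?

96 min — (c) is the shortest.

(a): 22 + 13 + 27 + 22 + 11 + 27 = 122
(b): 17 + 22 + 27 + 13 + 16 + 27 = 122
(c): 9 + 8 + 11 + 16 + 17 + 35 = 96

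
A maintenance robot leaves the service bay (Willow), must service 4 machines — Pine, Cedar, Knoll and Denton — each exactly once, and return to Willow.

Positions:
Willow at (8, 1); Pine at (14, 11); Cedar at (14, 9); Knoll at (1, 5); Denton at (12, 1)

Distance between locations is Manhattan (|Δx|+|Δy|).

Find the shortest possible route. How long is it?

There are 12 distinct closed tours to check (reversals are equivalent).
Willow → Pine → Cedar → Knoll → Denton → Willow: 16+2+17+15+4 = 54
Willow → Pine → Cedar → Denton → Knoll → Willow: 16+2+10+15+11 = 54
Willow → Pine → Knoll → Cedar → Denton → Willow: 16+19+17+10+4 = 66
Willow → Pine → Knoll → Denton → Cedar → Willow: 16+19+15+10+14 = 74
Willow → Pine → Denton → Cedar → Knoll → Willow: 16+12+10+17+11 = 66
Willow → Pine → Denton → Knoll → Cedar → Willow: 16+12+15+17+14 = 74
Willow → Cedar → Pine → Knoll → Denton → Willow: 14+2+19+15+4 = 54
Willow → Cedar → Pine → Denton → Knoll → Willow: 14+2+12+15+11 = 54
Willow → Cedar → Knoll → Pine → Denton → Willow: 14+17+19+12+4 = 66
Willow → Cedar → Denton → Pine → Knoll → Willow: 14+10+12+19+11 = 66
Willow → Knoll → Pine → Cedar → Denton → Willow: 11+19+2+10+4 = 46
Willow → Knoll → Cedar → Pine → Denton → Willow: 11+17+2+12+4 = 46
The minimum is 46.
One optimal route: Willow → Knoll → Pine → Cedar → Denton → Willow (or its reverse).

46 — the shortest possible round trip.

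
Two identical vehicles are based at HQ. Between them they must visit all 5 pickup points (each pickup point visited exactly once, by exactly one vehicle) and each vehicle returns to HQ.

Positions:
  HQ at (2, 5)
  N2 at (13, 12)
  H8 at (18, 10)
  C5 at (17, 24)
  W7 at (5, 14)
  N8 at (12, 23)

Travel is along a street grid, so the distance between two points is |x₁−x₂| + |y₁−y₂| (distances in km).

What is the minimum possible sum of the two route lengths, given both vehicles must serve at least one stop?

96 km — the smallest possible combined total.

Try each way of splitting the stops between the two vehicles (each non-empty) and, for each split, find the best tour for each vehicle:
  {N2} + {H8, C5, W7, N8}: 36 + 70 = 106
  {H8} + {N2, C5, W7, N8}: 42 + 68 = 110
  {N2, H8} + {C5, W7, N8}: 46 + 68 = 114
  {C5} + {N2, H8, W7, N8}: 68 + 68 = 136
  {N2, C5} + {H8, W7, N8}: 68 + 68 = 136
  {H8, C5} + {N2, W7, N8}: 70 + 58 = 128
  … (15 splits in total)
  {W7} + {N2, H8, C5, N8}: 24 + 72 = 96  ← best
Best: vehicle 1 HQ → W7 → HQ = 24; vehicle 2 HQ → N2 → N8 → C5 → H8 → HQ = 72; combined 96.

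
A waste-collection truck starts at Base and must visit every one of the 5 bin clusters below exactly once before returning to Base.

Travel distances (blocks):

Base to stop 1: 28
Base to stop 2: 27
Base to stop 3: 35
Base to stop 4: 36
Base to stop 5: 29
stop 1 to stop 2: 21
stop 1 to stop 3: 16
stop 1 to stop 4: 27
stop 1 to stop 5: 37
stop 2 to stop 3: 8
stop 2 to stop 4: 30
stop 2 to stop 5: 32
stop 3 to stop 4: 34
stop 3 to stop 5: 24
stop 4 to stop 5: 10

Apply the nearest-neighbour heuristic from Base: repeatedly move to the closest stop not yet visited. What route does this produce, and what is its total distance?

Nearest-neighbour total = 117 blocks; route Base → stop 2 → stop 3 → stop 1 → stop 4 → stop 5 → Base.

From Base: distances to unvisited — stop 2=27, stop 1=28, stop 5=29, stop 3=35, stop 4=36. Nearest is stop 2 (27).
From stop 2: distances to unvisited — stop 3=8, stop 1=21, stop 4=30, stop 5=32. Nearest is stop 3 (8).
From stop 3: distances to unvisited — stop 1=16, stop 5=24, stop 4=34. Nearest is stop 1 (16).
From stop 1: distances to unvisited — stop 4=27, stop 5=37. Nearest is stop 4 (27).
From stop 4: distances to unvisited — stop 5=10. Nearest is stop 5 (10).
Return stop 5→Base: 29.
Total = 27 + 8 + 16 + 27 + 10 + 29 = 117.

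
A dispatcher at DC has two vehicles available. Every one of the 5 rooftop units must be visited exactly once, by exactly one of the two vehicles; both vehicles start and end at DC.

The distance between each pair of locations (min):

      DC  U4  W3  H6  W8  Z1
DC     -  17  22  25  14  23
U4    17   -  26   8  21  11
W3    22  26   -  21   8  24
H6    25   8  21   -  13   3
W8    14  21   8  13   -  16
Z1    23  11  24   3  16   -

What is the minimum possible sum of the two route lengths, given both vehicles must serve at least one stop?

Check every non-empty split of the stops between the two vehicles; for each half take its own optimal tour:
  {U4} + {W3, H6, W8, Z1}: 34 + 69 = 103
  {W3} + {U4, H6, W8, Z1}: 44 + 58 = 102
  {U4, W3} + {H6, W8, Z1}: 65 + 53 = 118
  {H6} + {U4, W3, W8, Z1}: 50 + 74 = 124
  {U4, H6} + {W3, W8, Z1}: 50 + 69 = 119
  {W3, H6} + {U4, W8, Z1}: 68 + 58 = 126
  … (15 splits in total)
  {W3, W8} + {U4, H6, Z1}: 44 + 51 = 95  ← best
Best: vehicle 1 DC → W3 → W8 → DC = 44; vehicle 2 DC → U4 → H6 → Z1 → DC = 51; combined 95.

95 min — the smallest possible combined total.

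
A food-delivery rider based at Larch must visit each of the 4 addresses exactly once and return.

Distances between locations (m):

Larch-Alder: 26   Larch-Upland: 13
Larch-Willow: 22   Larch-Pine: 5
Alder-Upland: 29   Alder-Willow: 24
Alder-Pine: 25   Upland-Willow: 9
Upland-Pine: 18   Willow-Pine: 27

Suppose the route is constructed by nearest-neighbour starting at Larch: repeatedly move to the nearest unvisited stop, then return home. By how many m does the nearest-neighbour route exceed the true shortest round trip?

Larch: Pine=5, Upland=13, Willow=22, Alder=26 ⇒ Pine
Pine: Upland=18, Alder=25, Willow=27 ⇒ Upland
Upland: Willow=9, Alder=29 ⇒ Willow
Willow: Alder=24 ⇒ Alder
NN route Larch → Pine → Upland → Willow → Alder → Larch costs 82.
Optimal: Larch → Upland → Willow → Alder → Pine → Larch costs 76 (by enumerating all 12 distinct tours).
Excess = 82 − 76 = 6.

Excess over optimum: 6 m.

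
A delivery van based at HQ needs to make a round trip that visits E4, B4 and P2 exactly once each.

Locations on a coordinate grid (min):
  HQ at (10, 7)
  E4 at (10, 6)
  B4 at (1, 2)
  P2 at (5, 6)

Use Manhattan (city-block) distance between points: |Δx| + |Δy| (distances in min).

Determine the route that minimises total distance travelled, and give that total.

With 3 stops there are 3!/2 = 3 distinct round trips (a route and its reverse cost the same).
HQ - E4 - B4 - P2 - HQ: 1+13+8+6 = 28
HQ - E4 - P2 - B4 - HQ: 1+5+8+14 = 28
HQ - B4 - E4 - P2 - HQ: 14+13+5+6 = 38
The minimum is 28.
One optimal route: HQ → E4 → B4 → P2 → HQ (or its reverse).

28 min — the shortest possible round trip.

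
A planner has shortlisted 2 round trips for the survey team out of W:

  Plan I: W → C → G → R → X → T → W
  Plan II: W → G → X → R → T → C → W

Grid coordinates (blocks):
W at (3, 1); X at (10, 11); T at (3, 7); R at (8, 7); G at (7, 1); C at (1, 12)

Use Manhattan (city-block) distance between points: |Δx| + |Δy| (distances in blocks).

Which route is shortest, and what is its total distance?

Plan I: 13 + 17 + 7 + 6 + 11 + 6 = 60
Plan II: 4 + 13 + 6 + 5 + 7 + 13 = 48

Shortest is Plan II, total 48 blocks.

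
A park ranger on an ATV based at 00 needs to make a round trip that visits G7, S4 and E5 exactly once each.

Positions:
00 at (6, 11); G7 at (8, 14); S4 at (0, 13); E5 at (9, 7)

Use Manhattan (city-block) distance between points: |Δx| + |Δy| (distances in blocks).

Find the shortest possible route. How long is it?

Shortest round trip = 32 blocks.

There are 3 distinct closed tours to check (reversals are equivalent).
00→G7→S4→E5→00: 5+9+15+7 = 36
00→G7→E5→S4→00: 5+8+15+8 = 36
00→S4→G7→E5→00: 8+9+8+7 = 32
The minimum is 32.
One optimal route: 00 → S4 → G7 → E5 → 00 (or its reverse).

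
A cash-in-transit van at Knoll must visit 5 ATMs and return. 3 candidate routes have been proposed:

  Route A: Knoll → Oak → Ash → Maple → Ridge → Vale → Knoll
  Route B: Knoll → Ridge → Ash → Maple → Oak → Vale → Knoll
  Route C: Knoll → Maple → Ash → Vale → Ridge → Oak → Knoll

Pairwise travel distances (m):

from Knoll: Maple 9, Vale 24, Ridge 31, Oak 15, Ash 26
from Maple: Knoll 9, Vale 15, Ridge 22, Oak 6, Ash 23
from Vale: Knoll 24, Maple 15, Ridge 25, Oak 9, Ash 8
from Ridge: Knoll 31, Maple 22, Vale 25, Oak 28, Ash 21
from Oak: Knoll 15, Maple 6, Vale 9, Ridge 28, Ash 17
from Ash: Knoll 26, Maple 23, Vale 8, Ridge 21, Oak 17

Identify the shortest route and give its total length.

Shortest is Route C, total 108 m.

Route A: 15 + 17 + 23 + 22 + 25 + 24 = 126
Route B: 31 + 21 + 23 + 6 + 9 + 24 = 114
Route C: 9 + 23 + 8 + 25 + 28 + 15 = 108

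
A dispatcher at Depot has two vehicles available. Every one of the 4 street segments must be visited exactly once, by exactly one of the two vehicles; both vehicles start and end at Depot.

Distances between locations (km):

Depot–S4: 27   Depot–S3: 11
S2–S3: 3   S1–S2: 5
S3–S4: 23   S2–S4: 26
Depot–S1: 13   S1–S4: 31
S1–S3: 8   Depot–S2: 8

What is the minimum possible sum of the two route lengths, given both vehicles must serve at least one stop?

86 km — the smallest possible combined total.

There are 2^3 − 1 = 7 ways to divide the 4 stops into two non-empty groups. For each, the best each vehicle can do is its own shortest tour through its group:
  {S1} + {S2, S3, S4}: 26 + 61 = 87
  {S2} + {S1, S3, S4}: 16 + 71 = 87
  {S1, S2} + {S3, S4}: 26 + 61 = 87
  {S3} + {S1, S2, S4}: 22 + 71 = 93
  {S1, S3} + {S2, S4}: 32 + 61 = 93
  {S2, S3} + {S1, S4}: 22 + 71 = 93
  … (7 splits in total)
  {S1, S2, S3} + {S4}: 32 + 54 = 86  ← best
Best: vehicle 1 Depot → S1 → S2 → S3 → Depot = 32; vehicle 2 Depot → S4 → Depot = 54; combined 86.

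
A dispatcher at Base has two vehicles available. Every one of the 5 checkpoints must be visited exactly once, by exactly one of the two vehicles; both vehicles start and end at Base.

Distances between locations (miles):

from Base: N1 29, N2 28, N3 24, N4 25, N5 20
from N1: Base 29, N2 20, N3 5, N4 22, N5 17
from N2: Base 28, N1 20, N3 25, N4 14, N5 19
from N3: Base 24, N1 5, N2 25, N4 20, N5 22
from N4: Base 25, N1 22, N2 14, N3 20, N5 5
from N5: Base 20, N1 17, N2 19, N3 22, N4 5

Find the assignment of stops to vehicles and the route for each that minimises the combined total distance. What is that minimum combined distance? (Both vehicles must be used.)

Try each way of splitting the stops between the two vehicles (each non-empty) and, for each split, find the best tour for each vehicle:
  {N1} + {N2, N3, N4, N5}: 58 + 88 = 146
  {N2} + {N1, N3, N4, N5}: 56 + 76 = 132
  {N1, N2} + {N3, N4, N5}: 77 + 69 = 146
  {N3} + {N1, N2, N4, N5}: 48 + 88 = 136
  {N1, N3} + {N2, N4, N5}: 58 + 67 = 125
  {N2, N3} + {N1, N4, N5}: 77 + 76 = 153
  … (15 splits in total)
Best: vehicle 1 Base → N1 → N3 → Base = 58; vehicle 2 Base → N2 → N4 → N5 → Base = 67; combined 125.

Minimum combined distance: 125 miles.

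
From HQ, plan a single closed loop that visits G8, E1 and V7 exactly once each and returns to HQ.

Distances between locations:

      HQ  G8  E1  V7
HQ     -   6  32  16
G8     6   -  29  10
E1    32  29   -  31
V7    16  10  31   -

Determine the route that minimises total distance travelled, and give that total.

There are 3 distinct closed tours to check (reversals are equivalent).
HQ - G8 - E1 - V7 - HQ: 6+29+31+16 = 82
HQ - G8 - V7 - E1 - HQ: 6+10+31+32 = 79
HQ - E1 - G8 - V7 - HQ: 32+29+10+16 = 87
The minimum is 79.
One optimal route: HQ → G8 → V7 → E1 → HQ (or its reverse).

Shortest round trip = 79.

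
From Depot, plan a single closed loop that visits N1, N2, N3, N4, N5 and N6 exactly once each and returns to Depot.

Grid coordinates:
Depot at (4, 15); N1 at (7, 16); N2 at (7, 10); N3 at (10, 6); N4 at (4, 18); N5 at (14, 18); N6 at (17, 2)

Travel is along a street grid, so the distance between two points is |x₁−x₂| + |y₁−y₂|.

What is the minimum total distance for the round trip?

60 — the shortest possible round trip.

With 6 stops there are 6!/2 = 360 distinct round trips (a route and its reverse cost the same).
Depot → N1 → N2 → N3 → N4 → N5 → N6 → Depot: 4+6+7+18+10+19+26 = 90
Depot → N1 → N2 → N3 → N4 → N6 → N5 → Depot: 4+6+7+18+29+19+13 = 96
Depot → N1 → N2 → N3 → N5 → N4 → N6 → Depot: 4+6+7+16+10+29+26 = 98
Depot → N1 → N2 → N3 → N5 → N6 → N4 → Depot: 4+6+7+16+19+29+3 = 84
Depot → N1 → N2 → N3 → N6 → N4 → N5 → Depot: 4+6+7+11+29+10+13 = 80
Depot → N1 → N2 → N3 → N6 → N5 → N4 → Depot: 4+6+7+11+19+10+3 = 60
Depot → N1 → N2 → N4 → N3 → N5 → N6 → Depot: 4+6+11+18+16+19+26 = 100
Depot → N1 → N2 → N4 → N3 → N6 → N5 → Depot: 4+6+11+18+11+19+13 = 82
… (352 more)
The minimum is 60.
One optimal route: Depot → N1 → N2 → N3 → N6 → N5 → N4 → Depot (or its reverse).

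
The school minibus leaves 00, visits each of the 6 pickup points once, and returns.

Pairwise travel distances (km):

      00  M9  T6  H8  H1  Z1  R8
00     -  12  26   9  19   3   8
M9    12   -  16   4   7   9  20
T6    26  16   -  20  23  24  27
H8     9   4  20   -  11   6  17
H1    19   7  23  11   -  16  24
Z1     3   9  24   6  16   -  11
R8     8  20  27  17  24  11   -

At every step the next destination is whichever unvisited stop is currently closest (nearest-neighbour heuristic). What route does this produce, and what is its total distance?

Nearest-neighbour total = 78 km; route 00 → Z1 → H8 → M9 → H1 → T6 → R8 → 00.

00 → [Z1:3 / R8:8 / H8:9 / M9:12 / H1:19 / T6:26] → Z1 (3)
Z1 → [H8:6 / M9:9 / R8:11 / H1:16 / T6:24] → H8 (6)
H8 → [M9:4 / H1:11 / R8:17 / T6:20] → M9 (4)
M9 → [H1:7 / T6:16 / R8:20] → H1 (7)
H1 → [T6:23 / R8:24] → T6 (23)
T6 → [R8:27] → R8 (27)
Return R8→00: 8.
Total = 3 + 6 + 4 + 7 + 23 + 27 + 8 = 78.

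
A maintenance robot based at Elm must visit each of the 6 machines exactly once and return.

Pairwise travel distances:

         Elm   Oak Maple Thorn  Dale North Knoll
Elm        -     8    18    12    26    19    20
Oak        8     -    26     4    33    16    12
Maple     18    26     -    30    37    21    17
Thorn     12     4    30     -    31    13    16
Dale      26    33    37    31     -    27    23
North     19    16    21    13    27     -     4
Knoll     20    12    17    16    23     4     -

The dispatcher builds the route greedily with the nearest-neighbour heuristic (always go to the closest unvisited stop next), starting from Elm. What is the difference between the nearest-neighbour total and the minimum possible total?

Excess over optimum: 2.

From Elm: Oak=8, Thorn=12, Maple=18, North=19, Knoll=20, Dale=26 → choose Oak (8).
From Oak: Thorn=4, Knoll=12, North=16, Maple=26, Dale=33 → choose Thorn (4).
From Thorn: North=13, Knoll=16, Maple=30, Dale=31 → choose North (13).
From North: Knoll=4, Maple=21, Dale=27 → choose Knoll (4).
From Knoll: Maple=17, Dale=23 → choose Maple (17).
From Maple: Dale=37 → choose Dale (37).
NN route Elm → Oak → Thorn → North → Knoll → Maple → Dale → Elm costs 109.
Optimal: Elm → Oak → Thorn → North → Knoll → Dale → Maple → Elm costs 107 (by enumerating all 360 distinct tours).
Excess = 109 − 107 = 2.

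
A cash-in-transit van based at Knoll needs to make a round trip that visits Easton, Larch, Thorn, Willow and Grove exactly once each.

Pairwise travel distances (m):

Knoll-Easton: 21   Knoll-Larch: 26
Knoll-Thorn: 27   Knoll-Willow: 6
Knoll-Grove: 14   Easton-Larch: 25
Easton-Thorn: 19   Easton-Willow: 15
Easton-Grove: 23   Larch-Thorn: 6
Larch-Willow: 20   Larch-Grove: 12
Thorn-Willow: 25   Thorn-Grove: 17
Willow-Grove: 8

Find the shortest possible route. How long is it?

Minimum total distance: 72 m.

There are 60 distinct closed tours to check (reversals are equivalent).
Knoll→Easton→Larch→Thorn→Willow→Grove→Knoll: 21+25+6+25+8+14 = 99
Knoll→Easton→Larch→Thorn→Grove→Willow→Knoll: 21+25+6+17+8+6 = 83
Knoll→Easton→Larch→Willow→Thorn→Grove→Knoll: 21+25+20+25+17+14 = 122
Knoll→Easton→Larch→Willow→Grove→Thorn→Knoll: 21+25+20+8+17+27 = 118
Knoll→Easton→Larch→Grove→Thorn→Willow→Knoll: 21+25+12+17+25+6 = 106
Knoll→Easton→Larch→Grove→Willow→Thorn→Knoll: 21+25+12+8+25+27 = 118
Knoll→Easton→Thorn→Larch→Willow→Grove→Knoll: 21+19+6+20+8+14 = 88
Knoll→Easton→Thorn→Larch→Grove→Willow→Knoll: 21+19+6+12+8+6 = 72
Knoll→Easton→Thorn→Willow→Larch→Grove→Knoll: 21+19+25+20+12+14 = 111
Knoll→Easton→Thorn→Willow→Grove→Larch→Knoll: 21+19+25+8+12+26 = 111
Knoll→Easton→Thorn→Grove→Larch→Willow→Knoll: 21+19+17+12+20+6 = 95
Knoll→Easton→Thorn→Grove→Willow→Larch→Knoll: 21+19+17+8+20+26 = 111
Knoll→Easton→Willow→Larch→Thorn→Grove→Knoll: 21+15+20+6+17+14 = 93
Knoll→Easton→Willow→Larch→Grove→Thorn→Knoll: 21+15+20+12+17+27 = 112
… (46 more)
The minimum is 72.
One optimal route: Knoll → Easton → Thorn → Larch → Grove → Willow → Knoll (or its reverse).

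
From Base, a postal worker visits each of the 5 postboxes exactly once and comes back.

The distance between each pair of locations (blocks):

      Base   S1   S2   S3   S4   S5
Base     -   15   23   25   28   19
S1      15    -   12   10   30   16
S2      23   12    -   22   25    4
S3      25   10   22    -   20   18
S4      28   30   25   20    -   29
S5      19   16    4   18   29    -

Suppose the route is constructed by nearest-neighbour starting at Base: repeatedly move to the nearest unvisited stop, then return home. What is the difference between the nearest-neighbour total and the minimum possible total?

Base: S1=15, S5=19, S2=23, S3=25, S4=28 ⇒ S1
S1: S3=10, S2=12, S5=16, S4=30 ⇒ S3
S3: S5=18, S4=20, S2=22 ⇒ S5
S5: S2=4, S4=29 ⇒ S2
S2: S4=25 ⇒ S4
NN route Base → S1 → S3 → S5 → S2 → S4 → Base costs 100.
Optimal: Base → S1 → S3 → S4 → S2 → S5 → Base costs 93 (by enumerating all 60 distinct tours).
Excess = 100 − 93 = 7.

The nearest-neighbour route is 7 blocks longer than optimal.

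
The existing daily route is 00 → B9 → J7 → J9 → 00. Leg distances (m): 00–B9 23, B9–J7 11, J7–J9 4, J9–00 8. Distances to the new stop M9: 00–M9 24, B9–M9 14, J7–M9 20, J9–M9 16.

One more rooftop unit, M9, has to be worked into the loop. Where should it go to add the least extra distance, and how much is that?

Adding 15 m by placing M9 on the 00–B9 leg.

Insertion cost between consecutive stops i–j is d(i,M9) + d(M9,j) − d(i,j):
  between 00 and B9: 24 + 14 − 23 = 15
  between B9 and J7: 14 + 20 − 11 = 23
  between J7 and J9: 20 + 16 − 4 = 32
  between J9 and 00: 16 + 24 − 8 = 32
Cheapest insertion is between 00 and B9, adding 15.
New total = 46 + 15 = 61.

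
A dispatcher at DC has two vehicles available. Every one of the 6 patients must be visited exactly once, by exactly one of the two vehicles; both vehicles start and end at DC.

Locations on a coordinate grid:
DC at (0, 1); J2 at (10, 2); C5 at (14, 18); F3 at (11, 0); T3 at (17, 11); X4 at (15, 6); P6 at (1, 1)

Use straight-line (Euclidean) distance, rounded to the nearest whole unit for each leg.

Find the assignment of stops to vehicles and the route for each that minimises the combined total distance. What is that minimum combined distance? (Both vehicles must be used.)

Minimum combined distance: 56.

There are 2^5 − 1 = 31 ways to divide the 6 stops into two non-empty groups. For each, the best each vehicle can do is its own shortest tour through its group:
  {J2} + {C5, F3, T3, X4, P6}: 20 + 53 = 73
  {C5} + {J2, F3, T3, X4, P6}: 44 + 44 = 88
  {J2, C5} + {F3, T3, X4, P6}: 48 + 43 = 91
  {F3} + {J2, C5, T3, X4, P6}: 22 + 51 = 73
  {J2, F3} + {C5, T3, X4, P6}: 23 + 51 = 74
  {C5, F3} + {J2, T3, X4, P6}: 51 + 41 = 92
  … (31 splits in total)
  {J2, C5, F3, T3, X4} + {P6}: 54 + 2 = 56  ← best
Best: vehicle 1 DC → J2 → F3 → X4 → T3 → C5 → DC = 54; vehicle 2 DC → P6 → DC = 2; combined 56.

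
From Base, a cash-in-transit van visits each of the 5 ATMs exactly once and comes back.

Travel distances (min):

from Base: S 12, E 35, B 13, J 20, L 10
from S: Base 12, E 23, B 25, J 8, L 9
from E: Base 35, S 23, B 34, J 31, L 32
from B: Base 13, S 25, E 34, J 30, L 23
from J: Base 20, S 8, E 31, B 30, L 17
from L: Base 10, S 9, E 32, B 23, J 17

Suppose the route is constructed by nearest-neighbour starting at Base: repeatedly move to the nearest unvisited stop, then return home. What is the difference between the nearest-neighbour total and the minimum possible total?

From Base: L=10, S=12, B=13, J=20, E=35 → choose L (10).
From L: S=9, J=17, B=23, E=32 → choose S (9).
From S: J=8, E=23, B=25 → choose J (8).
From J: B=30, E=31 → choose B (30).
From B: E=34 → choose E (34).
NN route Base → L → S → J → B → E → Base costs 126.
Optimal: Base → B → E → S → J → L → Base costs 105 (by enumerating all 60 distinct tours).
Excess = 126 − 105 = 21.

21 min longer than the optimal tour.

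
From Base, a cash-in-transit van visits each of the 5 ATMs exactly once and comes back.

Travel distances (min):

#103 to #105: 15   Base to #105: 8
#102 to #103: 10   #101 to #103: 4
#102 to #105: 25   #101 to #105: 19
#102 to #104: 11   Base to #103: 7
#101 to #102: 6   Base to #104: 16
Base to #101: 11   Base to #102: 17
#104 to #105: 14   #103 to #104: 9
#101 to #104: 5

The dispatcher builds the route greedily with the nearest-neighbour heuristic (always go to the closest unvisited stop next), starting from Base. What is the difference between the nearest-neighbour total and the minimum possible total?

Excess over optimum: 10 min.

Base: #103=7, #105=8, #101=11, #104=16, #102=17 ⇒ #103
#103: #101=4, #104=9, #102=10, #105=15 ⇒ #101
#101: #104=5, #102=6, #105=19 ⇒ #104
#104: #102=11, #105=14 ⇒ #102
#102: #105=25 ⇒ #105
NN route Base → #103 → #101 → #104 → #102 → #105 → Base costs 60.
Optimal: Base → #103 → #101 → #102 → #104 → #105 → Base costs 50 (by enumerating all 60 distinct tours).
Excess = 60 − 50 = 10.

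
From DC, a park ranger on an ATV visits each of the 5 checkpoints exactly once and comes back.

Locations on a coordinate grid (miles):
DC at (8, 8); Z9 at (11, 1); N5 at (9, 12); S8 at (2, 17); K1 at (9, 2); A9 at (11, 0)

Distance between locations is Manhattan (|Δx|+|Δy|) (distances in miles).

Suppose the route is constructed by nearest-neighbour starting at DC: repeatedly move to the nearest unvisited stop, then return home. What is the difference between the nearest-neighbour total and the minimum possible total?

DC: N5=5, K1=7, Z9=10, A9=11, S8=15 ⇒ N5
N5: K1=10, S8=12, Z9=13, A9=14 ⇒ K1
K1: Z9=3, A9=4, S8=22 ⇒ Z9
Z9: A9=1, S8=25 ⇒ A9
A9: S8=26 ⇒ S8
NN route DC → N5 → K1 → Z9 → A9 → S8 → DC costs 60.
Optimal: DC → Z9 → A9 → K1 → N5 → S8 → DC costs 52 (by enumerating all 60 distinct tours).
Excess = 60 − 52 = 8.

Excess over optimum: 8 miles.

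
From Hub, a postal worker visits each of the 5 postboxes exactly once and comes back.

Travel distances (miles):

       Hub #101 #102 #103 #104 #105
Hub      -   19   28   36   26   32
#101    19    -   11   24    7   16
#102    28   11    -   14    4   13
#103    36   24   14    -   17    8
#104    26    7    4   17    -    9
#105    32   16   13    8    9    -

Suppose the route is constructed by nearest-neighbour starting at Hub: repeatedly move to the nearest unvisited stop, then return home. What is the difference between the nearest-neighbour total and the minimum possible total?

Hub: #101=19, #104=26, #102=28, #105=32, #103=36 ⇒ #101
#101: #104=7, #102=11, #105=16, #103=24 ⇒ #104
#104: #102=4, #105=9, #103=17 ⇒ #102
#102: #105=13, #103=14 ⇒ #105
#105: #103=8 ⇒ #103
NN route Hub → #101 → #104 → #102 → #105 → #103 → Hub costs 87.
Optimal: Hub → #101 → #104 → #102 → #103 → #105 → Hub costs 84 (by enumerating all 60 distinct tours).
Excess = 87 − 84 = 3.

Excess over optimum: 3 miles.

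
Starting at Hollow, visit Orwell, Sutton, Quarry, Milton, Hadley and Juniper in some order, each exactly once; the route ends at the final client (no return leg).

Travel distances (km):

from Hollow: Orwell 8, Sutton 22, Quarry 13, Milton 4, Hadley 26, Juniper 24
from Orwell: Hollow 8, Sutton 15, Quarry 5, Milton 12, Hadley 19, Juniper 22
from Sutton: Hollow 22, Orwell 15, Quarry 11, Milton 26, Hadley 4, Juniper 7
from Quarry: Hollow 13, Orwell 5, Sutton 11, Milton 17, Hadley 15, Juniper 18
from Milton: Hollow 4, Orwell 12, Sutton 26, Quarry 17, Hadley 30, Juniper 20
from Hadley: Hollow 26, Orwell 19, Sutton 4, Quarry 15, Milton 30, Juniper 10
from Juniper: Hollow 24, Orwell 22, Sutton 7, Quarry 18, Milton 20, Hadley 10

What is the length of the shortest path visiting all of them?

There are 6! = 720 possible orderings.
Hollow - Orwell - Sutton - Quarry - Milton - Hadley - Juniper: 8+15+11+17+30+10 = 91
Hollow - Orwell - Sutton - Quarry - Milton - Juniper - Hadley: 8+15+11+17+20+10 = 81
Hollow - Orwell - Sutton - Quarry - Hadley - Milton - Juniper: 8+15+11+15+30+20 = 99
Hollow - Orwell - Sutton - Quarry - Hadley - Juniper - Milton: 8+15+11+15+10+20 = 79
Hollow - Orwell - Sutton - Quarry - Juniper - Milton - Hadley: 8+15+11+18+20+30 = 102
Hollow - Orwell - Sutton - Quarry - Juniper - Hadley - Milton: 8+15+11+18+10+30 = 92
Hollow - Orwell - Sutton - Milton - Quarry - Hadley - Juniper: 8+15+26+17+15+10 = 91
Hollow - Orwell - Sutton - Milton - Quarry - Juniper - Hadley: 8+15+26+17+18+10 = 94
… (712 more)
Hollow - Milton - Orwell - Quarry - Sutton - Hadley - Juniper: 4+12+5+11+4+10 = 46  ← best
The minimum is 46.
One shortest path: Hollow → Milton → Orwell → Quarry → Sutton → Hadley → Juniper.

Minimum one-way distance = 46 km.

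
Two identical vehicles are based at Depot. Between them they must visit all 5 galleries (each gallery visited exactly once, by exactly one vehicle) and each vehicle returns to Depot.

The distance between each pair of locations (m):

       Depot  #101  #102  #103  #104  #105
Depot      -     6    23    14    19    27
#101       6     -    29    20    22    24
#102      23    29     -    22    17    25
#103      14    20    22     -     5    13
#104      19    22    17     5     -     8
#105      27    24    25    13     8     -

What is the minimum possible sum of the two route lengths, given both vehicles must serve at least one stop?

Try each way of splitting the stops between the two vehicles (each non-empty) and, for each split, find the best tour for each vehicle:
  {#101} + {#102, #103, #104, #105}: 12 + 75 = 87
  {#102} + {#101, #103, #104, #105}: 46 + 57 = 103
  {#101, #102} + {#103, #104, #105}: 58 + 54 = 112
  {#103} + {#101, #102, #104, #105}: 28 + 78 = 106
  {#101, #103} + {#102, #104, #105}: 40 + 75 = 115
  {#102, #103} + {#101, #104, #105}: 59 + 57 = 116
  … (15 splits in total)
Best: vehicle 1 Depot → #101 → Depot = 12; vehicle 2 Depot → #102 → #104 → #105 → #103 → Depot = 75; combined 87.

Minimum combined distance: 87 m.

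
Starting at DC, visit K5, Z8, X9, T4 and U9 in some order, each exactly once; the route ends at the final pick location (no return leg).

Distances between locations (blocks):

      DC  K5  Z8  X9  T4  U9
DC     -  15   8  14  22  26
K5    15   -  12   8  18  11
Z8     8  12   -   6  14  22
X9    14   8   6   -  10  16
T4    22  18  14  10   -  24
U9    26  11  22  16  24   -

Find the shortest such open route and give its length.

51 blocks — the minimum one-way total.

There are 5! = 120 possible orderings.
DC → K5 → Z8 → X9 → T4 → U9: 15+12+6+10+24 = 67
DC → K5 → Z8 → X9 → U9 → T4: 15+12+6+16+24 = 73
DC → K5 → Z8 → T4 → X9 → U9: 15+12+14+10+16 = 67
DC → K5 → Z8 → T4 → U9 → X9: 15+12+14+24+16 = 81
DC → K5 → Z8 → U9 → X9 → T4: 15+12+22+16+10 = 75
DC → K5 → Z8 → U9 → T4 → X9: 15+12+22+24+10 = 83
DC → K5 → X9 → Z8 → T4 → U9: 15+8+6+14+24 = 67
DC → K5 → X9 → Z8 → U9 → T4: 15+8+6+22+24 = 75
DC → K5 → X9 → T4 → Z8 → U9: 15+8+10+14+22 = 69
DC → K5 → X9 → T4 → U9 → Z8: 15+8+10+24+22 = 79
DC → K5 → X9 → U9 → Z8 → T4: 15+8+16+22+14 = 75
DC → K5 → X9 → U9 → T4 → Z8: 15+8+16+24+14 = 77
DC → K5 → T4 → Z8 → X9 → U9: 15+18+14+6+16 = 69
DC → K5 → T4 → Z8 → U9 → X9: 15+18+14+22+16 = 85
… (106 more)
DC → Z8 → T4 → X9 → K5 → U9: 8+14+10+8+11 = 51  ← best
The minimum is 51.
One shortest path: DC → Z8 → T4 → X9 → K5 → U9.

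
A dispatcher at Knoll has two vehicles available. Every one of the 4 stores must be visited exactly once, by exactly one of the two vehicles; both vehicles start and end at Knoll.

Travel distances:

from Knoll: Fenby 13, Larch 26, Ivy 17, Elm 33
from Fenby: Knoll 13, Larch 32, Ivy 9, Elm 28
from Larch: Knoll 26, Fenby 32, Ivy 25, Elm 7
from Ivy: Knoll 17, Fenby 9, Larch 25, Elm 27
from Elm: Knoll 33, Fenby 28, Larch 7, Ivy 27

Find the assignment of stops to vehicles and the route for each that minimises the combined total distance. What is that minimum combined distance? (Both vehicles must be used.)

103 — the smallest possible combined total.

There are 2^3 − 1 = 7 ways to divide the 4 stops into two non-empty groups. For each, the best each vehicle can do is its own shortest tour through its group:
  {Fenby} + {Larch, Ivy, Elm}: 26 + 77 = 103
  {Larch} + {Fenby, Ivy, Elm}: 52 + 82 = 134
  {Fenby, Larch} + {Ivy, Elm}: 71 + 77 = 148
  {Ivy} + {Fenby, Larch, Elm}: 34 + 74 = 108
  {Fenby, Ivy} + {Larch, Elm}: 39 + 66 = 105
  {Larch, Ivy} + {Fenby, Elm}: 68 + 74 = 142
  … (7 splits in total)
Best: vehicle 1 Knoll → Fenby → Knoll = 26; vehicle 2 Knoll → Larch → Elm → Ivy → Knoll = 77; combined 103.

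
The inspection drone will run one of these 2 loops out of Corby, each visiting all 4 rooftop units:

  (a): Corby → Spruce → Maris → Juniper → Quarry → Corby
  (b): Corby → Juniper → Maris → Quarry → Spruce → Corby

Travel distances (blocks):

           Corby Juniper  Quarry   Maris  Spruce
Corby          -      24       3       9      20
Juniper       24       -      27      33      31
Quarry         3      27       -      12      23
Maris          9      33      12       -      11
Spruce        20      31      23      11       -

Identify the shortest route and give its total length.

Shortest is (a), total 94 blocks.

(a): 20 + 11 + 33 + 27 + 3 = 94
(b): 24 + 33 + 12 + 23 + 20 = 112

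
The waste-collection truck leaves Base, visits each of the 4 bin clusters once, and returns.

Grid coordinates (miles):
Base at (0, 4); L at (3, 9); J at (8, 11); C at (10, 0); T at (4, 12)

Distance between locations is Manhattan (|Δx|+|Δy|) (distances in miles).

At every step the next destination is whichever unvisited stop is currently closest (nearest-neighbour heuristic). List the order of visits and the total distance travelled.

Total distance 44 miles via the nearest-neighbour route Base → L → T → J → C → Base.

From Base: distances to unvisited — L=8, T=12, C=14, J=15. Nearest is L (8).
From L: distances to unvisited — T=4, J=7, C=16. Nearest is T (4).
From T: distances to unvisited — J=5, C=18. Nearest is J (5).
From J: distances to unvisited — C=13. Nearest is C (13).
Return C→Base: 14.
Total = 8 + 4 + 5 + 13 + 14 = 44.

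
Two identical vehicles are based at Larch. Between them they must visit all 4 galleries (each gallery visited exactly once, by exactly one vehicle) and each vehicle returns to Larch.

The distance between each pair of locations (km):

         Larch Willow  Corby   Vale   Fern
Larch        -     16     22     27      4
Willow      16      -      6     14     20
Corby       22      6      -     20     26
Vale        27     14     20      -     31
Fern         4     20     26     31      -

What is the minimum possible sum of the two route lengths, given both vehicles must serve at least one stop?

There are 2^3 − 1 = 7 ways to divide the 4 stops into two non-empty groups. For each, the best each vehicle can do is its own shortest tour through its group:
  {Willow} + {Corby, Vale, Fern}: 32 + 77 = 109
  {Corby} + {Willow, Vale, Fern}: 44 + 65 = 109
  {Willow, Corby} + {Vale, Fern}: 44 + 62 = 106
  {Vale} + {Willow, Corby, Fern}: 54 + 52 = 106
  {Willow, Vale} + {Corby, Fern}: 57 + 52 = 109
  {Corby, Vale} + {Willow, Fern}: 69 + 40 = 109
  … (7 splits in total)
  {Willow, Corby, Vale} + {Fern}: 69 + 8 = 77  ← best
Best: vehicle 1 Larch → Willow → Corby → Vale → Larch = 69; vehicle 2 Larch → Fern → Larch = 8; combined 77.

Minimum combined distance: 77 km.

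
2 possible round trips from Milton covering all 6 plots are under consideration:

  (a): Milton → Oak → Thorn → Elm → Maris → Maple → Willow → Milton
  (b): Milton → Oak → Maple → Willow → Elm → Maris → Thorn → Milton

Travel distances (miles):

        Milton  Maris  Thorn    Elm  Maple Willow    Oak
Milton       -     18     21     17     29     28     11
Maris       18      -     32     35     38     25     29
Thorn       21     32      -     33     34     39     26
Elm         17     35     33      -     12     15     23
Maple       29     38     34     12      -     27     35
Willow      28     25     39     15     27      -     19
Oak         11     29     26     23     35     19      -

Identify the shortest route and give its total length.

(a): 11 + 26 + 33 + 35 + 38 + 27 + 28 = 198
(b): 11 + 35 + 27 + 15 + 35 + 32 + 21 = 176

Shortest is (b), total 176 miles.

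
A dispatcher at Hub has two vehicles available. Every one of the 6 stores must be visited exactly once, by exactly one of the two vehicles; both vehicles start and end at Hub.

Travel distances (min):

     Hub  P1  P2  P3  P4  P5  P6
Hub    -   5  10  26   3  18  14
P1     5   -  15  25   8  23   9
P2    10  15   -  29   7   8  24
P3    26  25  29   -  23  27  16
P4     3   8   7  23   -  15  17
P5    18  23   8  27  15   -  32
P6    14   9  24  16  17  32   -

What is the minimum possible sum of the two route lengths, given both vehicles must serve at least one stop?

Check every non-empty split of the stops between the two vehicles; for each half take its own optimal tour:
  {P1} + {P2, P3, P4, P5, P6}: 10 + 75 = 85
  {P2} + {P1, P3, P4, P5, P6}: 20 + 75 = 95
  {P1, P2} + {P3, P4, P5, P6}: 30 + 75 = 105
  {P3} + {P1, P2, P4, P5, P6}: 52 + 64 = 116
  {P1, P3} + {P2, P4, P5, P6}: 56 + 64 = 120
  {P2, P3} + {P1, P4, P5, P6}: 65 + 64 = 129
  … (31 splits in total)
  {P4} + {P1, P2, P3, P5, P6}: 6 + 75 = 81  ← best
Best: vehicle 1 Hub → P4 → Hub = 6; vehicle 2 Hub → P1 → P6 → P3 → P5 → P2 → Hub = 75; combined 81.

Minimum combined distance: 81 min.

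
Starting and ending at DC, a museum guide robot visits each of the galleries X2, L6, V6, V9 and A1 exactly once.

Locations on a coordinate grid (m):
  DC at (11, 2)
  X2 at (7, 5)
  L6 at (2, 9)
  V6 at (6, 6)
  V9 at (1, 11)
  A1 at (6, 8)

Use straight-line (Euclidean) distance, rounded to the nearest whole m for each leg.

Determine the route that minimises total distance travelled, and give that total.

DC → X2 → L6 → V6 → V9 → A1 → DC: 5+6+5+7+6+8 = 37
DC → X2 → L6 → V6 → A1 → V9 → DC: 5+6+5+2+6+13 = 37
DC → X2 → L6 → V9 → V6 → A1 → DC: 5+6+2+7+2+8 = 30
DC → X2 → L6 → V9 → A1 → V6 → DC: 5+6+2+6+2+6 = 27
DC → X2 → L6 → A1 → V6 → V9 → DC: 5+6+4+2+7+13 = 37
DC → X2 → L6 → A1 → V9 → V6 → DC: 5+6+4+6+7+6 = 34
DC → X2 → V6 → L6 → V9 → A1 → DC: 5+1+5+2+6+8 = 27
DC → X2 → V6 → L6 → A1 → V9 → DC: 5+1+5+4+6+13 = 34
DC → X2 → V6 → V9 → L6 → A1 → DC: 5+1+7+2+4+8 = 27
DC → X2 → V6 → V9 → A1 → L6 → DC: 5+1+7+6+4+11 = 34
DC → X2 → V6 → A1 → L6 → V9 → DC: 5+1+2+4+2+13 = 27
DC → X2 → V6 → A1 → V9 → L6 → DC: 5+1+2+6+2+11 = 27
DC → X2 → V9 → L6 → V6 → A1 → DC: 5+8+2+5+2+8 = 30
DC → X2 → V9 → L6 → A1 → V6 → DC: 5+8+2+4+2+6 = 27
… (46 more)
The minimum is 27.
One optimal route: DC → X2 → L6 → V9 → A1 → V6 → DC (or its reverse).

Minimum total distance: 27 m.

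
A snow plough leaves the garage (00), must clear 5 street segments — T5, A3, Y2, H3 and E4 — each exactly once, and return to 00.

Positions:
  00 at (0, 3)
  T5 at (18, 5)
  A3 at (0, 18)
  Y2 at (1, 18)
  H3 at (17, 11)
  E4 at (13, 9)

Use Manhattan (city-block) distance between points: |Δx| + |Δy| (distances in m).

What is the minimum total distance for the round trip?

Shortest round trip = 70 m.

With 5 stops there are 5!/2 = 60 distinct round trips (a route and its reverse cost the same).
00→T5→A3→Y2→H3→E4→00: 20+31+1+23+6+19 = 100
00→T5→A3→Y2→E4→H3→00: 20+31+1+21+6+25 = 104
00→T5→A3→H3→Y2→E4→00: 20+31+24+23+21+19 = 138
00→T5→A3→H3→E4→Y2→00: 20+31+24+6+21+16 = 118
00→T5→A3→E4→Y2→H3→00: 20+31+22+21+23+25 = 142
00→T5→A3→E4→H3→Y2→00: 20+31+22+6+23+16 = 118
00→T5→Y2→A3→H3→E4→00: 20+30+1+24+6+19 = 100
00→T5→Y2→A3→E4→H3→00: 20+30+1+22+6+25 = 104
00→T5→Y2→H3→A3→E4→00: 20+30+23+24+22+19 = 138
00→T5→Y2→H3→E4→A3→00: 20+30+23+6+22+15 = 116
00→T5→Y2→E4→A3→H3→00: 20+30+21+22+24+25 = 142
00→T5→Y2→E4→H3→A3→00: 20+30+21+6+24+15 = 116
00→T5→H3→A3→Y2→E4→00: 20+7+24+1+21+19 = 92
00→T5→H3→A3→E4→Y2→00: 20+7+24+22+21+16 = 110
… (46 more)
00→T5→H3→E4→Y2→A3→00: 20+7+6+21+1+15 = 70  ← best
The minimum is 70.
One optimal route: 00 → T5 → H3 → E4 → Y2 → A3 → 00 (or its reverse).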